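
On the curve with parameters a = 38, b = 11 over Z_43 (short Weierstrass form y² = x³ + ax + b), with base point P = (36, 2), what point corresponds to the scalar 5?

(8, 28)

Double-and-add on 5 = (101)₂. Start with P = (36, 2) for the leading 1-bit.
double: tangent at (36, 2): λ = (3·36² + 38)/(2·2) ≡ 13/4. 4⁻¹ ≡ 11 (mod 43) since 4·11 = 44 ≡ 1, so λ ≡ 13·11 ≡ 14.
  x = λ² - 36 - 36 = 196 - 72 ≡ 38; y = λ·(36 - 38) - 2 ≡ 13. → (38, 13)
double: tangent at (38, 13): λ = (3·38² + 38)/(2·13) ≡ 27/26. 26⁻¹ ≡ 5 (mod 43) since 26·5 = 130 ≡ 1, so λ ≡ 27·5 ≡ 6.
  x = λ² - 38 - 38 = 36 - 76 ≡ 3; y = λ·(38 - 3) - 13 ≡ 25. → (3, 25)
add P: (3, 25) + (36, 2). λ = (2 - 25)/(36 - 3) ≡ 20/33 mod 43. 33⁻¹ ≡ 30 (mod 43), so λ ≡ 41.
  x = λ² - 3 - 36 = 1681 - 39 ≡ 8; y = λ·(3 - 8) - 25 ≡ 28. → (8, 28)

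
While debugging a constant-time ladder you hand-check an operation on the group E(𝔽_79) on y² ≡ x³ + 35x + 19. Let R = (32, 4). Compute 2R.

(70, 70)

tangent at (32, 4): λ = (3·32² + 35)/(2·4) ≡ 26/8. 8⁻¹ ≡ 10 (mod 79), so λ ≡ 26·10 ≡ 23.
  x = λ² - 32 - 32 = 529 - 64 ≡ 70; y = λ·(32 - 70) - 4 ≡ 70. → (70, 70)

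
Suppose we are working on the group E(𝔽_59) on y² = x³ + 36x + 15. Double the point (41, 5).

(51, 49)

tangent at (41, 5): λ = (3·41² + 36)/(2·5) ≡ 5/10. 10⁻¹ ≡ 6 (mod 59), so λ ≡ 5·6 ≡ 30.
  x = λ² - 41 - 41 = 900 - 82 ≡ 51; y = λ·(41 - 51) - 5 ≡ 49. → (51, 49)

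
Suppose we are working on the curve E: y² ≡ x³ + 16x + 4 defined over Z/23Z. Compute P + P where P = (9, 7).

(8, 0)

tangent at (9, 7): λ = (3·9² + 16)/(2·7) ≡ 6/14. 14⁻¹ ≡ 5 (mod 23), so λ ≡ 6·5 ≡ 7.
  x = λ² - 9 - 9 = 49 - 18 ≡ 8; y = λ·(9 - 8) - 7 ≡ 0. → (8, 0)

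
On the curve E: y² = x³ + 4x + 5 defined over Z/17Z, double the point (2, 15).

tangent at (2, 15): λ = (3·2² + 4)/(2·15) ≡ 16/13. 13⁻¹ ≡ 4 (mod 17), so λ ≡ 16·4 ≡ 13.
  x = λ² - 2 - 2 = 169 - 4 ≡ 12; y = λ·(2 - 12) - 15 ≡ 8. → (12, 8)

(12, 8)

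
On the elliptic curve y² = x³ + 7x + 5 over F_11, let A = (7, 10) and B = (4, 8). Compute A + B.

(7, 10) + (4, 8). λ = (8 - 10)/(4 - 7) ≡ 9/8 mod 11. 8⁻¹ ≡ 7 (mod 11), so λ ≡ 8.
  x = λ² - 7 - 4 = 64 - 11 ≡ 9; y = λ·(7 - 9) - 10 ≡ 7. → (9, 7)

(9, 7)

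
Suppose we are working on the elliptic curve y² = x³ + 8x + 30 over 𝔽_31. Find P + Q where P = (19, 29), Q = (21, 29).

(19, 29) + (21, 29). λ = (29 - 29)/(21 - 19) ≡ 0/2 mod 31. 2⁻¹ ≡ 16 (mod 31) since 2·16 = 32 ≡ 1, so λ ≡ 0.
  x = λ² - 19 - 21 = 0 - 40 ≡ 22; y = λ·(19 - 22) - 29 ≡ 2. → (22, 2)

(22, 2)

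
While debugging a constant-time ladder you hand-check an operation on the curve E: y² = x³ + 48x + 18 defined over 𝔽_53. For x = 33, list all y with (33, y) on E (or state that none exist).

x³ + 48x + 18 = 37539 ≡ 15 (mod 53).
Square roots of 15 mod 53: 11 and 42 (since 11² = 121 ≡ 15).

11, 42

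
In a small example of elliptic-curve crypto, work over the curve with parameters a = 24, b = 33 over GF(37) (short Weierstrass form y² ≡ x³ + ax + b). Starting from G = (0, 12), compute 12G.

(20, 22)

Double-and-add on 12 = (1100)₂. Start with G = (0, 12) for the leading 1-bit.
double: tangent at (0, 12): λ = (3·0² + 24)/(2·12) ≡ 24/24. 24⁻¹ ≡ 17 (mod 37), so λ ≡ 24·17 ≡ 1.
  x = λ² - 0 - 0 = 1 - 0 ≡ 1; y = λ·(0 - 1) - 12 ≡ 24. → (1, 24)
add G: (1, 24) + (0, 12). λ = (12 - 24)/(0 - 1) ≡ 25/36 mod 37. 36⁻¹ ≡ 36 (mod 37) since 36·36 = 1296 ≡ 1, so λ ≡ 12.
  x = λ² - 1 - 0 = 144 - 1 ≡ 32; y = λ·(1 - 32) - 24 ≡ 11. → (32, 11)
double: tangent at (32, 11): λ = (3·32² + 24)/(2·11) ≡ 25/22. 22⁻¹ ≡ 32 (mod 37), so λ ≡ 25·32 ≡ 23.
  x = λ² - 32 - 32 = 529 - 64 ≡ 21; y = λ·(32 - 21) - 11 ≡ 20. → (21, 20)
double: tangent at (21, 20): λ = (3·21² + 24)/(2·20) ≡ 15/3. 3⁻¹ ≡ 25 (mod 37), so λ ≡ 15·25 ≡ 5.
  x = λ² - 21 - 21 = 25 - 42 ≡ 20; y = λ·(21 - 20) - 20 ≡ 22. → (20, 22)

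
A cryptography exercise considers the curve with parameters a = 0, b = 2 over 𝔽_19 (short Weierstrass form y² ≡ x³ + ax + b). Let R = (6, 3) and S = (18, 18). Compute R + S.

(6, 3) + (18, 18). λ = (18 - 3)/(18 - 6) ≡ 15/12 mod 19. 12⁻¹ ≡ 8 (mod 19), so λ ≡ 6.
  x = λ² - 6 - 18 = 36 - 24 ≡ 12; y = λ·(6 - 12) - 3 ≡ 18. → (12, 18)

(12, 18)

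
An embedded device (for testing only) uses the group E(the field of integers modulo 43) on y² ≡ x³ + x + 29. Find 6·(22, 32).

Write Q = (22, 32).
Repeated addition: build up to 6Q.
2Q: tangent at (22, 32): λ = (3·22² + 1)/(2·32) ≡ 34/21. 21⁻¹ ≡ 41 (mod 43) since 21·41 = 861 ≡ 1, so λ ≡ 34·41 ≡ 18.
  x = λ² - 22 - 22 = 324 - 44 ≡ 22; y = λ·(22 - 22) - 32 ≡ 11. → (22, 11)
3Q: (22, 11) + (22, 32): same x and y₁ ≡ -y₂, so the sum is 𝒪.
4Q: 𝒪 + (22, 32) = (22, 32) (identity).
5Q: tangent at (22, 32): λ = (3·22² + 1)/(2·32) ≡ 34/21. 21⁻¹ ≡ 41 (mod 43) since 21·41 = 861 ≡ 1, so λ ≡ 34·41 ≡ 18.
  x = λ² - 22 - 22 = 324 - 44 ≡ 22; y = λ·(22 - 22) - 32 ≡ 11. → (22, 11)
6Q: (22, 11) + (22, 32): same x and y₁ ≡ -y₂, so the sum is 𝒪.

O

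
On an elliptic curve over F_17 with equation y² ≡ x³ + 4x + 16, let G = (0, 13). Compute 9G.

(2, 10)

Repeated addition: build up to 9G.
2G: tangent at (0, 13): λ = (3·0² + 4)/(2·13) ≡ 4/9. 9⁻¹ ≡ 2 (mod 17) since 9·2 = 18 ≡ 1, so λ ≡ 4·2 ≡ 8.
  x = λ² - 0 - 0 = 64 - 0 ≡ 13; y = λ·(0 - 13) - 13 ≡ 2. → (13, 2)
3G: (13, 2) + (0, 13). λ = (13 - 2)/(0 - 13) ≡ 11/4 mod 17. 4⁻¹ ≡ 13 (mod 17) since 4·13 = 52 ≡ 1, so λ ≡ 7.
  x = λ² - 13 - 0 = 49 - 13 ≡ 2; y = λ·(13 - 2) - 2 ≡ 7. → (2, 7)
4G: (2, 7) + (0, 13). λ = (13 - 7)/(0 - 2) ≡ 6/15 mod 17. 15⁻¹ ≡ 8 (mod 17) since 15·8 = 120 ≡ 1, so λ ≡ 14.
  x = λ² - 2 - 0 = 196 - 2 ≡ 7; y = λ·(2 - 7) - 7 ≡ 8. → (7, 8)
5G: (7, 8) + (0, 13). λ = (13 - 8)/(0 - 7) ≡ 5/10 mod 17. 10⁻¹ ≡ 12 (mod 17), so λ ≡ 9.
  x = λ² - 7 - 0 = 81 - 7 ≡ 6; y = λ·(7 - 6) - 8 ≡ 1. → (6, 1)
6G: (6, 1) + (0, 13). λ = (13 - 1)/(0 - 6) ≡ 12/11 mod 17. 11⁻¹ ≡ 14 (mod 17) since 11·14 = 154 ≡ 1, so λ ≡ 15.
  x = λ² - 6 - 0 = 225 - 6 ≡ 15; y = λ·(6 - 15) - 1 ≡ 0. → (15, 0)
7G: (15, 0) + (0, 13). λ = (13 - 0)/(0 - 15) ≡ 13/2 mod 17. 2⁻¹ ≡ 9 (mod 17) since 2·9 = 18 ≡ 1, so λ ≡ 15.
  x = λ² - 15 - 0 = 225 - 15 ≡ 6; y = λ·(15 - 6) - 0 ≡ 16. → (6, 16)
8G: (6, 16) + (0, 13). λ = (13 - 16)/(0 - 6) ≡ 14/11 mod 17. 11⁻¹ ≡ 14 (mod 17), so λ ≡ 9.
  x = λ² - 6 - 0 = 81 - 6 ≡ 7; y = λ·(6 - 7) - 16 ≡ 9. → (7, 9)
9G: (7, 9) + (0, 13). λ = (13 - 9)/(0 - 7) ≡ 4/10 mod 17. 10⁻¹ ≡ 12 (mod 17), so λ ≡ 14.
  x = λ² - 7 - 0 = 196 - 7 ≡ 2; y = λ·(7 - 2) - 9 ≡ 10. → (2, 10)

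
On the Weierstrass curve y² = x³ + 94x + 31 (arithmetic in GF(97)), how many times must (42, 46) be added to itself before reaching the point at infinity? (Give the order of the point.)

2P: tangent at (42, 46): λ = (3·42² + 94)/(2·46) ≡ 51/92. 92⁻¹ ≡ 58 (mod 97) since 92·58 = 5336 ≡ 1, so λ ≡ 51·58 ≡ 48.
  x = λ² - 42 - 42 = 2304 - 84 ≡ 86; y = λ·(42 - 86) - 46 ≡ 73. → (86, 73)
3P: (86, 73) + (42, 46). λ = (46 - 73)/(42 - 86) ≡ 70/53 mod 97. 53⁻¹ ≡ 11 (mod 97), so λ ≡ 91.
  x = λ² - 86 - 42 = 8281 - 128 ≡ 5; y = λ·(86 - 5) - 73 ≡ 23. → (5, 23)
4P: (5, 23) + (42, 46). λ = (46 - 23)/(42 - 5) ≡ 23/37 mod 97. 37⁻¹ ≡ 21 (mod 97), so λ ≡ 95.
  x = λ² - 5 - 42 = 9025 - 47 ≡ 54; y = λ·(5 - 54) - 23 ≡ 75. → (54, 75)
5P: (54, 75) + (42, 46). λ = (46 - 75)/(42 - 54) ≡ 68/85 mod 97. 85⁻¹ ≡ 8 (mod 97), so λ ≡ 59.
  x = λ² - 54 - 42 = 3481 - 96 ≡ 87; y = λ·(54 - 87) - 75 ≡ 15. → (87, 15)
6P: (87, 15) + (42, 46). λ = (46 - 15)/(42 - 87) ≡ 31/52 mod 97. 52⁻¹ ≡ 28 (mod 97), so λ ≡ 92.
  x = λ² - 87 - 42 = 8464 - 129 ≡ 90; y = λ·(87 - 90) - 15 ≡ 0. → (90, 0)
7P: (90, 0) + (42, 46). λ = (46 - 0)/(42 - 90) ≡ 46/49 mod 97. 49⁻¹ ≡ 2 (mod 97), so λ ≡ 92.
  x = λ² - 90 - 42 = 8464 - 132 ≡ 87; y = λ·(90 - 87) - 0 ≡ 82. → (87, 82)
8P: (87, 82) + (42, 46). λ = (46 - 82)/(42 - 87) ≡ 61/52 mod 97. 52⁻¹ ≡ 28 (mod 97), so λ ≡ 59.
  x = λ² - 87 - 42 = 3481 - 129 ≡ 54; y = λ·(87 - 54) - 82 ≡ 22. → (54, 22)
9P: (54, 22) + (42, 46). λ = (46 - 22)/(42 - 54) ≡ 24/85 mod 97. 85⁻¹ ≡ 8 (mod 97), so λ ≡ 95.
  x = λ² - 54 - 42 = 9025 - 96 ≡ 5; y = λ·(54 - 5) - 22 ≡ 74. → (5, 74)
10P: (5, 74) + (42, 46). λ = (46 - 74)/(42 - 5) ≡ 69/37 mod 97. 37⁻¹ ≡ 21 (mod 97), so λ ≡ 91.
  x = λ² - 5 - 42 = 8281 - 47 ≡ 86; y = λ·(5 - 86) - 74 ≡ 24. → (86, 24)
11P: (86, 24) + (42, 46). λ = (46 - 24)/(42 - 86) ≡ 22/53 mod 97. 53⁻¹ ≡ 11 (mod 97), so λ ≡ 48.
  x = λ² - 86 - 42 = 2304 - 128 ≡ 42; y = λ·(86 - 42) - 24 ≡ 51. → (42, 51)
12P: (42, 51) + (42, 46): same x and y₁ ≡ -y₂, so the sum is the point at infinity.
12P = the point at infinity, so the order is 12.

12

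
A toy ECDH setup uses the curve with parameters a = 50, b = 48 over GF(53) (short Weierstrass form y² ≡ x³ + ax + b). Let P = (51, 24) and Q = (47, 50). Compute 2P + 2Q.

(23, 50)

First 2P:
Repeated addition: build up to 2P.
2P: tangent at (51, 24): λ = (3·51² + 50)/(2·24) ≡ 9/48. 48⁻¹ ≡ 21 (mod 53), so λ ≡ 9·21 ≡ 30.
  x = λ² - 51 - 51 = 900 - 102 ≡ 3; y = λ·(51 - 3) - 24 ≡ 38. → (3, 38)
2P = (3, 38).
Next 2Q:
Repeated addition: build up to 2Q.
2Q: tangent at (47, 50): λ = (3·47² + 50)/(2·50) ≡ 52/47. 47⁻¹ ≡ 44 (mod 53), so λ ≡ 52·44 ≡ 9.
  x = λ² - 47 - 47 = 81 - 94 ≡ 40; y = λ·(47 - 40) - 50 ≡ 13. → (40, 13)
2Q = (40, 13).
Finally 2P + 2Q:
(3, 38) + (40, 13). λ = (13 - 38)/(40 - 3) ≡ 28/37 mod 53. 37⁻¹ ≡ 43 (mod 53), so λ ≡ 38.
  x = λ² - 3 - 40 = 1444 - 43 ≡ 23; y = λ·(3 - 23) - 38 ≡ 50. → (23, 50)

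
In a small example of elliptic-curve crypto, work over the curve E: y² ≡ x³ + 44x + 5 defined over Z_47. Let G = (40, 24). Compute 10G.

Repeated addition: build up to 10G.
2G: tangent at (40, 24): λ = (3·40² + 44)/(2·24) ≡ 3/1. 1⁻¹ ≡ 1 (mod 47), so λ ≡ 3·1 ≡ 3.
  x = λ² - 40 - 40 = 9 - 80 ≡ 23; y = λ·(40 - 23) - 24 ≡ 27. → (23, 27)
3G: (23, 27) + (40, 24). λ = (24 - 27)/(40 - 23) ≡ 44/17 mod 47. 17⁻¹ ≡ 36 (mod 47), so λ ≡ 33.
  x = λ² - 23 - 40 = 1089 - 63 ≡ 39; y = λ·(23 - 39) - 27 ≡ 9. → (39, 9)
4G: (39, 9) + (40, 24). λ = (24 - 9)/(40 - 39) ≡ 15/1 mod 47. 1⁻¹ ≡ 1 (mod 47), so λ ≡ 15.
  x = λ² - 39 - 40 = 225 - 79 ≡ 5; y = λ·(39 - 5) - 9 ≡ 31. → (5, 31)
5G: (5, 31) + (40, 24). λ = (24 - 31)/(40 - 5) ≡ 40/35 mod 47. 35⁻¹ ≡ 43 (mod 47) since 35·43 = 1505 ≡ 1, so λ ≡ 28.
  x = λ² - 5 - 40 = 784 - 45 ≡ 34; y = λ·(5 - 34) - 31 ≡ 3. → (34, 3)
6G: (34, 3) + (40, 24). λ = (24 - 3)/(40 - 34) ≡ 21/6 mod 47. 6⁻¹ ≡ 8 (mod 47), so λ ≡ 27.
  x = λ² - 34 - 40 = 729 - 74 ≡ 44; y = λ·(34 - 44) - 3 ≡ 9. → (44, 9)
7G: (44, 9) + (40, 24). λ = (24 - 9)/(40 - 44) ≡ 15/43 mod 47. 43⁻¹ ≡ 35 (mod 47) since 43·35 = 1505 ≡ 1, so λ ≡ 8.
  x = λ² - 44 - 40 = 64 - 84 ≡ 27; y = λ·(44 - 27) - 9 ≡ 33. → (27, 33)
8G: (27, 33) + (40, 24). λ = (24 - 33)/(40 - 27) ≡ 38/13 mod 47. 13⁻¹ ≡ 29 (mod 47) since 13·29 = 377 ≡ 1, so λ ≡ 21.
  x = λ² - 27 - 40 = 441 - 67 ≡ 45; y = λ·(27 - 45) - 33 ≡ 12. → (45, 12)
9G: (45, 12) + (40, 24). λ = (24 - 12)/(40 - 45) ≡ 12/42 mod 47. 42⁻¹ ≡ 28 (mod 47) since 42·28 = 1176 ≡ 1, so λ ≡ 7.
  x = λ² - 45 - 40 = 49 - 85 ≡ 11; y = λ·(45 - 11) - 12 ≡ 38. → (11, 38)
10G: (11, 38) + (40, 24). λ = (24 - 38)/(40 - 11) ≡ 33/29 mod 47. 29⁻¹ ≡ 13 (mod 47) since 29·13 = 377 ≡ 1, so λ ≡ 6.
  x = λ² - 11 - 40 = 36 - 51 ≡ 32; y = λ·(11 - 32) - 38 ≡ 24. → (32, 24)

(32, 24)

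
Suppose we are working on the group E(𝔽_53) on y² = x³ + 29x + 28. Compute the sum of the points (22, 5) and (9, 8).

(22, 5) + (9, 8). λ = (8 - 5)/(9 - 22) ≡ 3/40 mod 53. 40⁻¹ ≡ 4 (mod 53) since 40·4 = 160 ≡ 1, so λ ≡ 12.
  x = λ² - 22 - 9 = 144 - 31 ≡ 7; y = λ·(22 - 7) - 5 ≡ 16. → (7, 16)

(7, 16)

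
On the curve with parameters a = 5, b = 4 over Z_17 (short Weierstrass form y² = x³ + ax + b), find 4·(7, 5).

(14, 9)

Write Q = (7, 5).
Double-and-add on 4 = (100)₂. Start with Q = (7, 5) for the leading 1-bit.
double: tangent at (7, 5): λ = (3·7² + 5)/(2·5) ≡ 16/10. 10⁻¹ ≡ 12 (mod 17), so λ ≡ 16·12 ≡ 5.
  x = λ² - 7 - 7 = 25 - 14 ≡ 11; y = λ·(7 - 11) - 5 ≡ 9. → (11, 9)
double: tangent at (11, 9): λ = (3·11² + 5)/(2·9) ≡ 11/1. 1⁻¹ ≡ 1 (mod 17), so λ ≡ 11·1 ≡ 11.
  x = λ² - 11 - 11 = 121 - 22 ≡ 14; y = λ·(11 - 14) - 9 ≡ 9. → (14, 9)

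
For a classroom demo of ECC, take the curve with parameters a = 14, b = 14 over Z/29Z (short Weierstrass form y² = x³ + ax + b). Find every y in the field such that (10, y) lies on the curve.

9, 20

x³ + 14x + 14 = 1154 ≡ 23 (mod 29).
Square roots of 23 mod 29: 9 and 20 (since 9² = 81 ≡ 23).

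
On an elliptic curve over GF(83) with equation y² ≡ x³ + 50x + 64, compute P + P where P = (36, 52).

tangent at (36, 52): λ = (3·36² + 50)/(2·52) ≡ 37/21. 21⁻¹ ≡ 4 (mod 83) since 21·4 = 84 ≡ 1, so λ ≡ 37·4 ≡ 65.
  x = λ² - 36 - 36 = 4225 - 72 ≡ 3; y = λ·(36 - 3) - 52 ≡ 18. → (3, 18)

(3, 18)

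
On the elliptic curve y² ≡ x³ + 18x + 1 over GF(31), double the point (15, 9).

tangent at (15, 9): λ = (3·15² + 18)/(2·9) ≡ 11/18. 18⁻¹ ≡ 19 (mod 31), so λ ≡ 11·19 ≡ 23.
  x = λ² - 15 - 15 = 529 - 30 ≡ 3; y = λ·(15 - 3) - 9 ≡ 19. → (3, 19)

(3, 19)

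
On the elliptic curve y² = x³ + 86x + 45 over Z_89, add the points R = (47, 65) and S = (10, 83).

(52, 12)

(47, 65) + (10, 83). λ = (83 - 65)/(10 - 47) ≡ 18/52 mod 89. 52⁻¹ ≡ 12 (mod 89) since 52·12 = 624 ≡ 1, so λ ≡ 38.
  x = λ² - 47 - 10 = 1444 - 57 ≡ 52; y = λ·(47 - 52) - 65 ≡ 12. → (52, 12)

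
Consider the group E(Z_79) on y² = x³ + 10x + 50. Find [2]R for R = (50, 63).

tangent at (50, 63): λ = (3·50² + 10)/(2·63) ≡ 5/47. 47⁻¹ ≡ 37 (mod 79), so λ ≡ 5·37 ≡ 27.
  x = λ² - 50 - 50 = 729 - 100 ≡ 76; y = λ·(50 - 76) - 63 ≡ 25. → (76, 25)

(76, 25)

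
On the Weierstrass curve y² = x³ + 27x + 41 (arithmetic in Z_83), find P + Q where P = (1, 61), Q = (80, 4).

(1, 61) + (80, 4). λ = (4 - 61)/(80 - 1) ≡ 26/79 mod 83. 79⁻¹ ≡ 62 (mod 83), so λ ≡ 35.
  x = λ² - 1 - 80 = 1225 - 81 ≡ 65; y = λ·(1 - 65) - 61 ≡ 23. → (65, 23)

(65, 23)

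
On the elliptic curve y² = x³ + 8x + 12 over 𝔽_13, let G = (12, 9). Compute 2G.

tangent at (12, 9): λ = (3·12² + 8)/(2·9) ≡ 11/5. 5⁻¹ ≡ 8 (mod 13), so λ ≡ 11·8 ≡ 10.
  x = λ² - 12 - 12 = 100 - 24 ≡ 11; y = λ·(12 - 11) - 9 ≡ 1. → (11, 1)

(11, 1)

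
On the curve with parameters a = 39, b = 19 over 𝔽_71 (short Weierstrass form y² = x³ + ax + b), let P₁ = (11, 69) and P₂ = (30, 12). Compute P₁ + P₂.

(39, 15)

(11, 69) + (30, 12). λ = (12 - 69)/(30 - 11) ≡ 14/19 mod 71. 19⁻¹ ≡ 15 (mod 71) since 19·15 = 285 ≡ 1, so λ ≡ 68.
  x = λ² - 11 - 30 = 4624 - 41 ≡ 39; y = λ·(11 - 39) - 69 ≡ 15. → (39, 15)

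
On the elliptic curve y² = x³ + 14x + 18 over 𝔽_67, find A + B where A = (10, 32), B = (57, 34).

(65, 7)

(10, 32) + (57, 34). λ = (34 - 32)/(57 - 10) ≡ 2/47 mod 67. 47⁻¹ ≡ 10 (mod 67) since 47·10 = 470 ≡ 1, so λ ≡ 20.
  x = λ² - 10 - 57 = 400 - 67 ≡ 65; y = λ·(10 - 65) - 32 ≡ 7. → (65, 7)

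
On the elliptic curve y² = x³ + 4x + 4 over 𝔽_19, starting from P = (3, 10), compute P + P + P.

(1, 3)

Repeated addition: build up to 3P.
2P: tangent at (3, 10): λ = (3·3² + 4)/(2·10) ≡ 12/1. 1⁻¹ ≡ 1 (mod 19), so λ ≡ 12·1 ≡ 12.
  x = λ² - 3 - 3 = 144 - 6 ≡ 5; y = λ·(3 - 5) - 10 ≡ 4. → (5, 4)
3P: (5, 4) + (3, 10). λ = (10 - 4)/(3 - 5) ≡ 6/17 mod 19. 17⁻¹ ≡ 9 (mod 19) since 17·9 = 153 ≡ 1, so λ ≡ 16.
  x = λ² - 5 - 3 = 256 - 8 ≡ 1; y = λ·(5 - 1) - 4 ≡ 3. → (1, 3)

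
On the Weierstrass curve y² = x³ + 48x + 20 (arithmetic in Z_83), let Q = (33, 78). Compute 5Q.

(40, 11)

Repeated addition: build up to 5Q.
2Q: tangent at (33, 78): λ = (3·33² + 48)/(2·78) ≡ 78/73. 73⁻¹ ≡ 58 (mod 83) since 73·58 = 4234 ≡ 1, so λ ≡ 78·58 ≡ 42.
  x = λ² - 33 - 33 = 1764 - 66 ≡ 38; y = λ·(33 - 38) - 78 ≡ 44. → (38, 44)
3Q: (38, 44) + (33, 78). λ = (78 - 44)/(33 - 38) ≡ 34/78 mod 83. 78⁻¹ ≡ 33 (mod 83), so λ ≡ 43.
  x = λ² - 38 - 33 = 1849 - 71 ≡ 35; y = λ·(38 - 35) - 44 ≡ 2. → (35, 2)
4Q: (35, 2) + (33, 78). λ = (78 - 2)/(33 - 35) ≡ 76/81 mod 83. 81⁻¹ ≡ 41 (mod 83) since 81·41 = 3321 ≡ 1, so λ ≡ 45.
  x = λ² - 35 - 33 = 2025 - 68 ≡ 48; y = λ·(35 - 48) - 2 ≡ 77. → (48, 77)
5Q: (48, 77) + (33, 78). λ = (78 - 77)/(33 - 48) ≡ 1/68 mod 83. 68⁻¹ ≡ 11 (mod 83), so λ ≡ 11.
  x = λ² - 48 - 33 = 121 - 81 ≡ 40; y = λ·(48 - 40) - 77 ≡ 11. → (40, 11)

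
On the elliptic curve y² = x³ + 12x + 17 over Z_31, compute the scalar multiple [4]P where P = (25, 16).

Repeated addition: build up to 4P.
2P: tangent at (25, 16): λ = (3·25² + 12)/(2·16) ≡ 27/1. 1⁻¹ ≡ 1 (mod 31), so λ ≡ 27·1 ≡ 27.
  x = λ² - 25 - 25 = 729 - 50 ≡ 28; y = λ·(25 - 28) - 16 ≡ 27. → (28, 27)
3P: (28, 27) + (25, 16). λ = (16 - 27)/(25 - 28) ≡ 20/28 mod 31. 28⁻¹ ≡ 10 (mod 31), so λ ≡ 14.
  x = λ² - 28 - 25 = 196 - 53 ≡ 19; y = λ·(28 - 19) - 27 ≡ 6. → (19, 6)
4P: (19, 6) + (25, 16). λ = (16 - 6)/(25 - 19) ≡ 10/6 mod 31. 6⁻¹ ≡ 26 (mod 31), so λ ≡ 12.
  x = λ² - 19 - 25 = 144 - 44 ≡ 7; y = λ·(19 - 7) - 6 ≡ 14. → (7, 14)

(7, 14)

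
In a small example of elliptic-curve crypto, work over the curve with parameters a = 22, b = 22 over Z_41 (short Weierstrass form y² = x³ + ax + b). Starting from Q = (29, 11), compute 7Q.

(40, 32)

Repeated addition: build up to 7Q.
2Q: tangent at (29, 11): λ = (3·29² + 22)/(2·11) ≡ 3/22. 22⁻¹ ≡ 28 (mod 41) since 22·28 = 616 ≡ 1, so λ ≡ 3·28 ≡ 2.
  x = λ² - 29 - 29 = 4 - 58 ≡ 28; y = λ·(29 - 28) - 11 ≡ 32. → (28, 32)
3Q: (28, 32) + (29, 11). λ = (11 - 32)/(29 - 28) ≡ 20/1 mod 41. 1⁻¹ ≡ 1 (mod 41) since 1·1 = 1 ≡ 1, so λ ≡ 20.
  x = λ² - 28 - 29 = 400 - 57 ≡ 15; y = λ·(28 - 15) - 32 ≡ 23. → (15, 23)
4Q: (15, 23) + (29, 11). λ = (11 - 23)/(29 - 15) ≡ 29/14 mod 41. 14⁻¹ ≡ 3 (mod 41) since 14·3 = 42 ≡ 1, so λ ≡ 5.
  x = λ² - 15 - 29 = 25 - 44 ≡ 22; y = λ·(15 - 22) - 23 ≡ 24. → (22, 24)
5Q: (22, 24) + (29, 11). λ = (11 - 24)/(29 - 22) ≡ 28/7 mod 41. 7⁻¹ ≡ 6 (mod 41), so λ ≡ 4.
  x = λ² - 22 - 29 = 16 - 51 ≡ 6; y = λ·(22 - 6) - 24 ≡ 40. → (6, 40)
6Q: (6, 40) + (29, 11). λ = (11 - 40)/(29 - 6) ≡ 12/23 mod 41. 23⁻¹ ≡ 25 (mod 41), so λ ≡ 13.
  x = λ² - 6 - 29 = 169 - 35 ≡ 11; y = λ·(6 - 11) - 40 ≡ 18. → (11, 18)
7Q: (11, 18) + (29, 11). λ = (11 - 18)/(29 - 11) ≡ 34/18 mod 41. 18⁻¹ ≡ 16 (mod 41), so λ ≡ 11.
  x = λ² - 11 - 29 = 121 - 40 ≡ 40; y = λ·(11 - 40) - 18 ≡ 32. → (40, 32)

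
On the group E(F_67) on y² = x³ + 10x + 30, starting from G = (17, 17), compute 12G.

(25, 48)

Double-and-add on 12 = (1100)₂. Start with G = (17, 17) for the leading 1-bit.
double: tangent at (17, 17): λ = (3·17² + 10)/(2·17) ≡ 6/34. 34⁻¹ ≡ 2 (mod 67) since 34·2 = 68 ≡ 1, so λ ≡ 6·2 ≡ 12.
  x = λ² - 17 - 17 = 144 - 34 ≡ 43; y = λ·(17 - 43) - 17 ≡ 6. → (43, 6)
add G: (43, 6) + (17, 17). λ = (17 - 6)/(17 - 43) ≡ 11/41 mod 67. 41⁻¹ ≡ 18 (mod 67), so λ ≡ 64.
  x = λ² - 43 - 17 = 4096 - 60 ≡ 16; y = λ·(43 - 16) - 6 ≡ 47. → (16, 47)
double: tangent at (16, 47): λ = (3·16² + 10)/(2·47) ≡ 41/27. 27⁻¹ ≡ 5 (mod 67), so λ ≡ 41·5 ≡ 4.
  x = λ² - 16 - 16 = 16 - 32 ≡ 51; y = λ·(16 - 51) - 47 ≡ 14. → (51, 14)
double: tangent at (51, 14): λ = (3·51² + 10)/(2·14) ≡ 41/28. 28⁻¹ ≡ 12 (mod 67), so λ ≡ 41·12 ≡ 23.
  x = λ² - 51 - 51 = 529 - 102 ≡ 25; y = λ·(51 - 25) - 14 ≡ 48. → (25, 48)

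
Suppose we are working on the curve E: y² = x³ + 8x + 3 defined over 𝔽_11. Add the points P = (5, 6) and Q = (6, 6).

(5, 6) + (6, 6). λ = (6 - 6)/(6 - 5) ≡ 0/1 mod 11. 1⁻¹ ≡ 1 (mod 11), so λ ≡ 0.
  x = λ² - 5 - 6 = 0 - 11 ≡ 0; y = λ·(5 - 0) - 6 ≡ 5. → (0, 5)

(0, 5)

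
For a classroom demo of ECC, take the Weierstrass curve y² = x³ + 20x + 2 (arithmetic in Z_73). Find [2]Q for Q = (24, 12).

tangent at (24, 12): λ = (3·24² + 20)/(2·12) ≡ 69/24. 24⁻¹ ≡ 70 (mod 73) since 24·70 = 1680 ≡ 1, so λ ≡ 69·70 ≡ 12.
  x = λ² - 24 - 24 = 144 - 48 ≡ 23; y = λ·(24 - 23) - 12 ≡ 0. → (23, 0)

(23, 0)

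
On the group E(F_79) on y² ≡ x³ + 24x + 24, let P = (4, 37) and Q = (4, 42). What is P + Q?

O

The two points share x = 4 and their y-coordinates satisfy 37 + 42 ≡ 0 (mod 79), so they are inverses. Their sum is 𝒪.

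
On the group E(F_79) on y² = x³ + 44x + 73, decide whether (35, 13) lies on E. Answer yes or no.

y² = 13² ≡ 11; x³ + 44x + 73 = 44488 ≡ 11 (mod 79). 11 = 11.

yes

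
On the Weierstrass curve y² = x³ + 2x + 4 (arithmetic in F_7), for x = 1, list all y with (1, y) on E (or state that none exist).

x³ + 2x + 4 = 7 ≡ 0 (mod 7).
Only y = 0 satisfies y² ≡ 0.

0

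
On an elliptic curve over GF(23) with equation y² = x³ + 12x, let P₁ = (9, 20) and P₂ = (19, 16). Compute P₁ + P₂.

(9, 20) + (19, 16). λ = (16 - 20)/(19 - 9) ≡ 19/10 mod 23. 10⁻¹ ≡ 7 (mod 23), so λ ≡ 18.
  x = λ² - 9 - 19 = 324 - 28 ≡ 20; y = λ·(9 - 20) - 20 ≡ 12. → (20, 12)

(20, 12)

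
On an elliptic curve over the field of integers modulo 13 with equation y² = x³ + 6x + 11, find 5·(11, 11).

O

Write Q = (11, 11).
Double-and-add on 5 = (101)₂. Start with Q = (11, 11) for the leading 1-bit.
double: tangent at (11, 11): λ = (3·11² + 6)/(2·11) ≡ 5/9. 9⁻¹ ≡ 3 (mod 13), so λ ≡ 5·3 ≡ 2.
  x = λ² - 11 - 11 = 4 - 22 ≡ 8; y = λ·(11 - 8) - 11 ≡ 8. → (8, 8)
double: tangent at (8, 8): λ = (3·8² + 6)/(2·8) ≡ 3/3. 3⁻¹ ≡ 9 (mod 13), so λ ≡ 3·9 ≡ 1.
  x = λ² - 8 - 8 = 1 - 16 ≡ 11; y = λ·(8 - 11) - 8 ≡ 2. → (11, 2)
add Q: (11, 2) + (11, 11): same x and y₁ ≡ -y₂, so the sum is the point at infinity.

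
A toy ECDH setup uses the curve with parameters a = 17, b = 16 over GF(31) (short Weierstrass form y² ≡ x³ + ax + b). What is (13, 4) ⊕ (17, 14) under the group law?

(15, 22)

(13, 4) + (17, 14). λ = (14 - 4)/(17 - 13) ≡ 10/4 mod 31. 4⁻¹ ≡ 8 (mod 31), so λ ≡ 18.
  x = λ² - 13 - 17 = 324 - 30 ≡ 15; y = λ·(13 - 15) - 4 ≡ 22. → (15, 22)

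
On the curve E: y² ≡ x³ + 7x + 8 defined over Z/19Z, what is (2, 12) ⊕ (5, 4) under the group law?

(2, 12) + (5, 4). λ = (4 - 12)/(5 - 2) ≡ 11/3 mod 19. 3⁻¹ ≡ 13 (mod 19) since 3·13 = 39 ≡ 1, so λ ≡ 10.
  x = λ² - 2 - 5 = 100 - 7 ≡ 17; y = λ·(2 - 17) - 12 ≡ 9. → (17, 9)

(17, 9)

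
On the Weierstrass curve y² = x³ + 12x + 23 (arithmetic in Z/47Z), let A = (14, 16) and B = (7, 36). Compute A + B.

(38, 19)

(14, 16) + (7, 36). λ = (36 - 16)/(7 - 14) ≡ 20/40 mod 47. 40⁻¹ ≡ 20 (mod 47), so λ ≡ 24.
  x = λ² - 14 - 7 = 576 - 21 ≡ 38; y = λ·(14 - 38) - 16 ≡ 19. → (38, 19)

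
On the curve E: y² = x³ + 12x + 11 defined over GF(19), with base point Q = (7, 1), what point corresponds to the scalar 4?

Repeated addition: build up to 4Q.
2Q: tangent at (7, 1): λ = (3·7² + 12)/(2·1) ≡ 7/2. 2⁻¹ ≡ 10 (mod 19) since 2·10 = 20 ≡ 1, so λ ≡ 7·10 ≡ 13.
  x = λ² - 7 - 7 = 169 - 14 ≡ 3; y = λ·(7 - 3) - 1 ≡ 13. → (3, 13)
3Q: (3, 13) + (7, 1). λ = (1 - 13)/(7 - 3) ≡ 7/4 mod 19. 4⁻¹ ≡ 5 (mod 19), so λ ≡ 16.
  x = λ² - 3 - 7 = 256 - 10 ≡ 18; y = λ·(3 - 18) - 13 ≡ 13. → (18, 13)
4Q: (18, 13) + (7, 1). λ = (1 - 13)/(7 - 18) ≡ 7/8 mod 19. 8⁻¹ ≡ 12 (mod 19), so λ ≡ 8.
  x = λ² - 18 - 7 = 64 - 25 ≡ 1; y = λ·(18 - 1) - 13 ≡ 9. → (1, 9)

(1, 9)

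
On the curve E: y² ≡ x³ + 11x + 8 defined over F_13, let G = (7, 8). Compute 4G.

(7, 5)

Repeated addition: build up to 4G.
2G: tangent at (7, 8): λ = (3·7² + 11)/(2·8) ≡ 2/3. 3⁻¹ ≡ 9 (mod 13) since 3·9 = 27 ≡ 1, so λ ≡ 2·9 ≡ 5.
  x = λ² - 7 - 7 = 25 - 14 ≡ 11; y = λ·(7 - 11) - 8 ≡ 11. → (11, 11)
3G: (11, 11) + (7, 8). λ = (8 - 11)/(7 - 11) ≡ 10/9 mod 13. 9⁻¹ ≡ 3 (mod 13) since 9·3 = 27 ≡ 1, so λ ≡ 4.
  x = λ² - 11 - 7 = 16 - 18 ≡ 11; y = λ·(11 - 11) - 11 ≡ 2. → (11, 2)
4G: (11, 2) + (7, 8). λ = (8 - 2)/(7 - 11) ≡ 6/9 mod 13. 9⁻¹ ≡ 3 (mod 13) since 9·3 = 27 ≡ 1, so λ ≡ 5.
  x = λ² - 11 - 7 = 25 - 18 ≡ 7; y = λ·(11 - 7) - 2 ≡ 5. → (7, 5)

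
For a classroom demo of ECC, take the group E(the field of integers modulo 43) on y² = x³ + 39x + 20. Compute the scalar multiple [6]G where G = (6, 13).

Repeated addition: build up to 6G.
2G: tangent at (6, 13): λ = (3·6² + 39)/(2·13) ≡ 18/26. 26⁻¹ ≡ 5 (mod 43), so λ ≡ 18·5 ≡ 4.
  x = λ² - 6 - 6 = 16 - 12 ≡ 4; y = λ·(6 - 4) - 13 ≡ 38. → (4, 38)
3G: (4, 38) + (6, 13). λ = (13 - 38)/(6 - 4) ≡ 18/2 mod 43. 2⁻¹ ≡ 22 (mod 43) since 2·22 = 44 ≡ 1, so λ ≡ 9.
  x = λ² - 4 - 6 = 81 - 10 ≡ 28; y = λ·(4 - 28) - 38 ≡ 4. → (28, 4)
4G: (28, 4) + (6, 13). λ = (13 - 4)/(6 - 28) ≡ 9/21 mod 43. 21⁻¹ ≡ 41 (mod 43) since 21·41 = 861 ≡ 1, so λ ≡ 25.
  x = λ² - 28 - 6 = 625 - 34 ≡ 32; y = λ·(28 - 32) - 4 ≡ 25. → (32, 25)
5G: (32, 25) + (6, 13). λ = (13 - 25)/(6 - 32) ≡ 31/17 mod 43. 17⁻¹ ≡ 38 (mod 43) since 17·38 = 646 ≡ 1, so λ ≡ 17.
  x = λ² - 32 - 6 = 289 - 38 ≡ 36; y = λ·(32 - 36) - 25 ≡ 36. → (36, 36)
6G: (36, 36) + (6, 13). λ = (13 - 36)/(6 - 36) ≡ 20/13 mod 43. 13⁻¹ ≡ 10 (mod 43), so λ ≡ 28.
  x = λ² - 36 - 6 = 784 - 42 ≡ 11; y = λ·(36 - 11) - 36 ≡ 19. → (11, 19)

(11, 19)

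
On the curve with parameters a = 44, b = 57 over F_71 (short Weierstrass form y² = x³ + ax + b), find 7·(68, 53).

(30, 41)

Write Q = (68, 53).
Double-and-add on 7 = (111)₂. Start with Q = (68, 53) for the leading 1-bit.
double: tangent at (68, 53): λ = (3·68² + 44)/(2·53) ≡ 0/35. 35⁻¹ ≡ 69 (mod 71) since 35·69 = 2415 ≡ 1, so λ ≡ 0·69 ≡ 0.
  x = λ² - 68 - 68 = 0 - 136 ≡ 6; y = λ·(68 - 6) - 53 ≡ 18. → (6, 18)
add Q: (6, 18) + (68, 53). λ = (53 - 18)/(68 - 6) ≡ 35/62 mod 71. 62⁻¹ ≡ 63 (mod 71) since 62·63 = 3906 ≡ 1, so λ ≡ 4.
  x = λ² - 6 - 68 = 16 - 74 ≡ 13; y = λ·(6 - 13) - 18 ≡ 25. → (13, 25)
double: tangent at (13, 25): λ = (3·13² + 44)/(2·25) ≡ 54/50. 50⁻¹ ≡ 27 (mod 71) since 50·27 = 1350 ≡ 1, so λ ≡ 54·27 ≡ 38.
  x = λ² - 13 - 13 = 1444 - 26 ≡ 69; y = λ·(13 - 69) - 25 ≡ 48. → (69, 48)
add Q: (69, 48) + (68, 53). λ = (53 - 48)/(68 - 69) ≡ 5/70 mod 71. 70⁻¹ ≡ 70 (mod 71) since 70·70 = 4900 ≡ 1, so λ ≡ 66.
  x = λ² - 69 - 68 = 4356 - 137 ≡ 30; y = λ·(69 - 30) - 48 ≡ 41. → (30, 41)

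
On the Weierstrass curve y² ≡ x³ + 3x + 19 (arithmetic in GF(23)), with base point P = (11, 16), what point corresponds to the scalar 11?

(11, 7)

Repeated addition: build up to 11P.
2P: tangent at (11, 16): λ = (3·11² + 3)/(2·16) ≡ 21/9. 9⁻¹ ≡ 18 (mod 23), so λ ≡ 21·18 ≡ 10.
  x = λ² - 11 - 11 = 100 - 22 ≡ 9; y = λ·(11 - 9) - 16 ≡ 4. → (9, 4)
3P: (9, 4) + (11, 16). λ = (16 - 4)/(11 - 9) ≡ 12/2 mod 23. 2⁻¹ ≡ 12 (mod 23), so λ ≡ 6.
  x = λ² - 9 - 11 = 36 - 20 ≡ 16; y = λ·(9 - 16) - 4 ≡ 0. → (16, 0)
4P: (16, 0) + (11, 16). λ = (16 - 0)/(11 - 16) ≡ 16/18 mod 23. 18⁻¹ ≡ 9 (mod 23), so λ ≡ 6.
  x = λ² - 16 - 11 = 36 - 27 ≡ 9; y = λ·(16 - 9) - 0 ≡ 19. → (9, 19)
5P: (9, 19) + (11, 16). λ = (16 - 19)/(11 - 9) ≡ 20/2 mod 23. 2⁻¹ ≡ 12 (mod 23), so λ ≡ 10.
  x = λ² - 9 - 11 = 100 - 20 ≡ 11; y = λ·(9 - 11) - 19 ≡ 7. → (11, 7)
6P: (11, 7) + (11, 16): same x and y₁ ≡ -y₂, so the sum is 𝒪.
7P: 𝒪 + (11, 16) = (11, 16) (identity).
8P: tangent at (11, 16): λ = (3·11² + 3)/(2·16) ≡ 21/9. 9⁻¹ ≡ 18 (mod 23) since 9·18 = 162 ≡ 1, so λ ≡ 21·18 ≡ 10.
  x = λ² - 11 - 11 = 100 - 22 ≡ 9; y = λ·(11 - 9) - 16 ≡ 4. → (9, 4)
9P: (9, 4) + (11, 16). λ = (16 - 4)/(11 - 9) ≡ 12/2 mod 23. 2⁻¹ ≡ 12 (mod 23), so λ ≡ 6.
  x = λ² - 9 - 11 = 36 - 20 ≡ 16; y = λ·(9 - 16) - 4 ≡ 0. → (16, 0)
10P: (16, 0) + (11, 16). λ = (16 - 0)/(11 - 16) ≡ 16/18 mod 23. 18⁻¹ ≡ 9 (mod 23), so λ ≡ 6.
  x = λ² - 16 - 11 = 36 - 27 ≡ 9; y = λ·(16 - 9) - 0 ≡ 19. → (9, 19)
11P: (9, 19) + (11, 16). λ = (16 - 19)/(11 - 9) ≡ 20/2 mod 23. 2⁻¹ ≡ 12 (mod 23) since 2·12 = 24 ≡ 1, so λ ≡ 10.
  x = λ² - 9 - 11 = 100 - 20 ≡ 11; y = λ·(9 - 11) - 19 ≡ 7. → (11, 7)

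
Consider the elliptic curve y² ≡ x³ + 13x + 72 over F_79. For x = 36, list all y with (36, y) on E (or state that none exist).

none

x³ + 13x + 72 = 47196 ≡ 33 (mod 79).
33 is a non-residue mod 79; no y exists.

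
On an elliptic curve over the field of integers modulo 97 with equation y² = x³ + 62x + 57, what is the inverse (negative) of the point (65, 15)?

-(65, 15) = (65, -15 mod 97) = (65, 82).

(65, 82)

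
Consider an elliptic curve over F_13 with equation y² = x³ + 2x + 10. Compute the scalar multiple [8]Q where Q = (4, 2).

Double-and-add on 8 = (1000)₂. Start with Q = (4, 2) for the leading 1-bit.
double: tangent at (4, 2): λ = (3·4² + 2)/(2·2) ≡ 11/4. 4⁻¹ ≡ 10 (mod 13), so λ ≡ 11·10 ≡ 6.
  x = λ² - 4 - 4 = 36 - 8 ≡ 2; y = λ·(4 - 2) - 2 ≡ 10. → (2, 10)
double: tangent at (2, 10): λ = (3·2² + 2)/(2·10) ≡ 1/7. 7⁻¹ ≡ 2 (mod 13), so λ ≡ 1·2 ≡ 2.
  x = λ² - 2 - 2 = 4 - 4 ≡ 0; y = λ·(2 - 0) - 10 ≡ 7. → (0, 7)
double: tangent at (0, 7): λ = (3·0² + 2)/(2·7) ≡ 2/1. 1⁻¹ ≡ 1 (mod 13), so λ ≡ 2·1 ≡ 2.
  x = λ² - 0 - 0 = 4 - 0 ≡ 4; y = λ·(0 - 4) - 7 ≡ 11. → (4, 11)

(4, 11)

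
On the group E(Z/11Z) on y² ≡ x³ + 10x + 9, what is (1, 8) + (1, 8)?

tangent at (1, 8): λ = (3·1² + 10)/(2·8) ≡ 2/5. 5⁻¹ ≡ 9 (mod 11), so λ ≡ 2·9 ≡ 7.
  x = λ² - 1 - 1 = 49 - 2 ≡ 3; y = λ·(1 - 3) - 8 ≡ 0. → (3, 0)

(3, 0)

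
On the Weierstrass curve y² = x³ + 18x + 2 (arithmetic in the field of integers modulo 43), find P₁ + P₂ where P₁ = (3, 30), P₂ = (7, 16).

(13, 5)

(3, 30) + (7, 16). λ = (16 - 30)/(7 - 3) ≡ 29/4 mod 43. 4⁻¹ ≡ 11 (mod 43), so λ ≡ 18.
  x = λ² - 3 - 7 = 324 - 10 ≡ 13; y = λ·(3 - 13) - 30 ≡ 5. → (13, 5)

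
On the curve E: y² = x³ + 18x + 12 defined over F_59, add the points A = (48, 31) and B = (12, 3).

(48, 31) + (12, 3). λ = (3 - 31)/(12 - 48) ≡ 31/23 mod 59. 23⁻¹ ≡ 18 (mod 59) since 23·18 = 414 ≡ 1, so λ ≡ 27.
  x = λ² - 48 - 12 = 729 - 60 ≡ 20; y = λ·(48 - 20) - 31 ≡ 17. → (20, 17)

(20, 17)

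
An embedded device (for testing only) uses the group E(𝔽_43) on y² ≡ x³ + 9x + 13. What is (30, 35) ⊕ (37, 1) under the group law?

(30, 35) + (37, 1). λ = (1 - 35)/(37 - 30) ≡ 9/7 mod 43. 7⁻¹ ≡ 37 (mod 43) since 7·37 = 259 ≡ 1, so λ ≡ 32.
  x = λ² - 30 - 37 = 1024 - 67 ≡ 11; y = λ·(30 - 11) - 35 ≡ 14. → (11, 14)

(11, 14)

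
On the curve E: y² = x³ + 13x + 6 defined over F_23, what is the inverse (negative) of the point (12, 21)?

-(12, 21) = (12, -21 mod 23) = (12, 2).

(12, 2)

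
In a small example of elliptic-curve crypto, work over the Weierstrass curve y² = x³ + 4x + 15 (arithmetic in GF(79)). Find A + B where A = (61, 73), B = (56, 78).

(42, 66)

(61, 73) + (56, 78). λ = (78 - 73)/(56 - 61) ≡ 5/74 mod 79. 74⁻¹ ≡ 63 (mod 79), so λ ≡ 78.
  x = λ² - 61 - 56 = 6084 - 117 ≡ 42; y = λ·(61 - 42) - 73 ≡ 66. → (42, 66)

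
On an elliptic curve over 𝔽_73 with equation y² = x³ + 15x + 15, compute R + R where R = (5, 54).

tangent at (5, 54): λ = (3·5² + 15)/(2·54) ≡ 17/35. 35⁻¹ ≡ 48 (mod 73), so λ ≡ 17·48 ≡ 13.
  x = λ² - 5 - 5 = 169 - 10 ≡ 13; y = λ·(5 - 13) - 54 ≡ 61. → (13, 61)

(13, 61)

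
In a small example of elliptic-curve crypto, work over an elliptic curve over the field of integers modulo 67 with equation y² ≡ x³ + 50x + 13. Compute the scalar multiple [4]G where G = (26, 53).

Double-and-add on 4 = (100)₂. Start with G = (26, 53) for the leading 1-bit.
double: tangent at (26, 53): λ = (3·26² + 50)/(2·53) ≡ 1/39. 39⁻¹ ≡ 55 (mod 67) since 39·55 = 2145 ≡ 1, so λ ≡ 1·55 ≡ 55.
  x = λ² - 26 - 26 = 3025 - 52 ≡ 25; y = λ·(26 - 25) - 53 ≡ 2. → (25, 2)
double: tangent at (25, 2): λ = (3·25² + 50)/(2·2) ≡ 49/4. 4⁻¹ ≡ 17 (mod 67) since 4·17 = 68 ≡ 1, so λ ≡ 49·17 ≡ 29.
  x = λ² - 25 - 25 = 841 - 50 ≡ 54; y = λ·(25 - 54) - 2 ≡ 28. → (54, 28)

(54, 28)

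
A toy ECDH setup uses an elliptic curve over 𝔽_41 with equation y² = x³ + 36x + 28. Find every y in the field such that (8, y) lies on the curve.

x³ + 36x + 28 = 828 ≡ 8 (mod 41).
Square roots of 8 mod 41: 7 and 34 (since 7² = 49 ≡ 8).

7, 34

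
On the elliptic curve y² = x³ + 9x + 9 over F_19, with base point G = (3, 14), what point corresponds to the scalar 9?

(1, 0)

Double-and-add on 9 = (1001)₂. Start with G = (3, 14) for the leading 1-bit.
double: tangent at (3, 14): λ = (3·3² + 9)/(2·14) ≡ 17/9. 9⁻¹ ≡ 17 (mod 19), so λ ≡ 17·17 ≡ 4.
  x = λ² - 3 - 3 = 16 - 6 ≡ 10; y = λ·(3 - 10) - 14 ≡ 15. → (10, 15)
double: tangent at (10, 15): λ = (3·10² + 9)/(2·15) ≡ 5/11. 11⁻¹ ≡ 7 (mod 19), so λ ≡ 5·7 ≡ 16.
  x = λ² - 10 - 10 = 256 - 20 ≡ 8; y = λ·(10 - 8) - 15 ≡ 17. → (8, 17)
double: tangent at (8, 17): λ = (3·8² + 9)/(2·17) ≡ 11/15. 15⁻¹ ≡ 14 (mod 19), so λ ≡ 11·14 ≡ 2.
  x = λ² - 8 - 8 = 4 - 16 ≡ 7; y = λ·(8 - 7) - 17 ≡ 4. → (7, 4)
add G: (7, 4) + (3, 14). λ = (14 - 4)/(3 - 7) ≡ 10/15 mod 19. 15⁻¹ ≡ 14 (mod 19), so λ ≡ 7.
  x = λ² - 7 - 3 = 49 - 10 ≡ 1; y = λ·(7 - 1) - 4 ≡ 0. → (1, 0)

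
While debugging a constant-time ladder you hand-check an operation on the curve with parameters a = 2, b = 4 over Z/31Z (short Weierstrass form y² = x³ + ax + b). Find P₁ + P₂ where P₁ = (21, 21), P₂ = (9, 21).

(21, 21) + (9, 21). λ = (21 - 21)/(9 - 21) ≡ 0/19 mod 31. 19⁻¹ ≡ 18 (mod 31), so λ ≡ 0.
  x = λ² - 21 - 9 = 0 - 30 ≡ 1; y = λ·(21 - 1) - 21 ≡ 10. → (1, 10)

(1, 10)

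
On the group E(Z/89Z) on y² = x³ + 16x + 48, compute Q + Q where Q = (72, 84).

(87, 39)

tangent at (72, 84): λ = (3·72² + 16)/(2·84) ≡ 82/79. 79⁻¹ ≡ 80 (mod 89) since 79·80 = 6320 ≡ 1, so λ ≡ 82·80 ≡ 63.
  x = λ² - 72 - 72 = 3969 - 144 ≡ 87; y = λ·(72 - 87) - 84 ≡ 39. → (87, 39)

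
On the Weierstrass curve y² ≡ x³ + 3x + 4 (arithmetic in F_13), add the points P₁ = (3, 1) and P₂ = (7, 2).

(12, 0)

(3, 1) + (7, 2). λ = (2 - 1)/(7 - 3) ≡ 1/4 mod 13. 4⁻¹ ≡ 10 (mod 13) since 4·10 = 40 ≡ 1, so λ ≡ 10.
  x = λ² - 3 - 7 = 100 - 10 ≡ 12; y = λ·(3 - 12) - 1 ≡ 0. → (12, 0)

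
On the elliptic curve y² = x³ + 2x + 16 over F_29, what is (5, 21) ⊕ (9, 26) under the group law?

(22, 23)

(5, 21) + (9, 26). λ = (26 - 21)/(9 - 5) ≡ 5/4 mod 29. 4⁻¹ ≡ 22 (mod 29), so λ ≡ 23.
  x = λ² - 5 - 9 = 529 - 14 ≡ 22; y = λ·(5 - 22) - 21 ≡ 23. → (22, 23)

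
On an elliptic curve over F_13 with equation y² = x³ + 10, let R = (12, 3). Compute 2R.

tangent at (12, 3): λ = (3·12² + 0)/(2·3) ≡ 3/6. 6⁻¹ ≡ 11 (mod 13) since 6·11 = 66 ≡ 1, so λ ≡ 3·11 ≡ 7.
  x = λ² - 12 - 12 = 49 - 24 ≡ 12; y = λ·(12 - 12) - 3 ≡ 10. → (12, 10)

(12, 10)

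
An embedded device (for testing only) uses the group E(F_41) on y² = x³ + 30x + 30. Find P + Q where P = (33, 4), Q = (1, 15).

(9, 39)

(33, 4) + (1, 15). λ = (15 - 4)/(1 - 33) ≡ 11/9 mod 41. 9⁻¹ ≡ 32 (mod 41), so λ ≡ 24.
  x = λ² - 33 - 1 = 576 - 34 ≡ 9; y = λ·(33 - 9) - 4 ≡ 39. → (9, 39)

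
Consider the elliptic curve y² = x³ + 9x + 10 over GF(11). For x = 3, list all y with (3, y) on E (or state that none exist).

x³ + 9x + 10 = 64 ≡ 9 (mod 11).
Square roots of 9 mod 11: 3 and 8 (since 3² = 9 ≡ 9).

3, 8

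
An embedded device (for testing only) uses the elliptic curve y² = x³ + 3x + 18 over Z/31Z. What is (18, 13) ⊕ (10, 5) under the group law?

(4, 1)

(18, 13) + (10, 5). λ = (5 - 13)/(10 - 18) ≡ 23/23 mod 31. 23⁻¹ ≡ 27 (mod 31), so λ ≡ 1.
  x = λ² - 18 - 10 = 1 - 28 ≡ 4; y = λ·(18 - 4) - 13 ≡ 1. → (4, 1)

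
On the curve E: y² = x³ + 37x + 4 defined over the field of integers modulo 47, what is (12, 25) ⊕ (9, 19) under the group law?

(12, 25) + (9, 19). λ = (19 - 25)/(9 - 12) ≡ 41/44 mod 47. 44⁻¹ ≡ 31 (mod 47), so λ ≡ 2.
  x = λ² - 12 - 9 = 4 - 21 ≡ 30; y = λ·(12 - 30) - 25 ≡ 33. → (30, 33)

(30, 33)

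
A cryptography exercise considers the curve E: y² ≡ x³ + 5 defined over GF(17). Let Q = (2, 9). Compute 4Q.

Repeated addition: build up to 4Q.
2Q: tangent at (2, 9): λ = (3·2² + 0)/(2·9) ≡ 12/1. 1⁻¹ ≡ 1 (mod 17), so λ ≡ 12·1 ≡ 12.
  x = λ² - 2 - 2 = 144 - 4 ≡ 4; y = λ·(2 - 4) - 9 ≡ 1. → (4, 1)
3Q: (4, 1) + (2, 9). λ = (9 - 1)/(2 - 4) ≡ 8/15 mod 17. 15⁻¹ ≡ 8 (mod 17) since 15·8 = 120 ≡ 1, so λ ≡ 13.
  x = λ² - 4 - 2 = 169 - 6 ≡ 10; y = λ·(4 - 10) - 1 ≡ 6. → (10, 6)
4Q: (10, 6) + (2, 9). λ = (9 - 6)/(2 - 10) ≡ 3/9 mod 17. 9⁻¹ ≡ 2 (mod 17), so λ ≡ 6.
  x = λ² - 10 - 2 = 36 - 12 ≡ 7; y = λ·(10 - 7) - 6 ≡ 12. → (7, 12)

(7, 12)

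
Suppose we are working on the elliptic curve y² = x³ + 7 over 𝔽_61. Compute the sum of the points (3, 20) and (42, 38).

(3, 20) + (42, 38). λ = (38 - 20)/(42 - 3) ≡ 18/39 mod 61. 39⁻¹ ≡ 36 (mod 61), so λ ≡ 38.
  x = λ² - 3 - 42 = 1444 - 45 ≡ 57; y = λ·(3 - 57) - 20 ≡ 2. → (57, 2)

(57, 2)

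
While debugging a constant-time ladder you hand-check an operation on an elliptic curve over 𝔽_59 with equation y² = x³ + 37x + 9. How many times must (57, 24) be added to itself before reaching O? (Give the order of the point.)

2P: tangent at (57, 24): λ = (3·57² + 37)/(2·24) ≡ 49/48. 48⁻¹ ≡ 16 (mod 59) since 48·16 = 768 ≡ 1, so λ ≡ 49·16 ≡ 17.
  x = λ² - 57 - 57 = 289 - 114 ≡ 57; y = λ·(57 - 57) - 24 ≡ 35. → (57, 35)
3P: (57, 35) + (57, 24): same x and y₁ ≡ -y₂, so the sum is O.
3P = O, so the order is 3.

3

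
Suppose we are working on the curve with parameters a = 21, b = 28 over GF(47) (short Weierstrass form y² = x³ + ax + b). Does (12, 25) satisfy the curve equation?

no

y² = 25² ≡ 14; x³ + 21x + 28 = 2008 ≡ 34 (mod 47). 14 ≠ 34.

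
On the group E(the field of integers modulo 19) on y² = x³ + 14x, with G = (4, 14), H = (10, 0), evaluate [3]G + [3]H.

First 3G:
Repeated addition: build up to 3G.
2G: tangent at (4, 14): λ = (3·4² + 14)/(2·14) ≡ 5/9. 9⁻¹ ≡ 17 (mod 19), so λ ≡ 5·17 ≡ 9.
  x = λ² - 4 - 4 = 81 - 8 ≡ 16; y = λ·(4 - 16) - 14 ≡ 11. → (16, 11)
3G: (16, 11) + (4, 14). λ = (14 - 11)/(4 - 16) ≡ 3/7 mod 19. 7⁻¹ ≡ 11 (mod 19), so λ ≡ 14.
  x = λ² - 16 - 4 = 196 - 20 ≡ 5; y = λ·(16 - 5) - 11 ≡ 10. → (5, 10)
3G = (5, 10).
Next 3H:
Repeated addition: build up to 3H.
2H: (10, 0) + (10, 0): same x and y₁ ≡ -y₂, so the sum is 𝒪.
3H: 𝒪 + (10, 0) = (10, 0) (identity).
3H = (10, 0).
Finally 3G + 3H:
(5, 10) + (10, 0). λ = (0 - 10)/(10 - 5) ≡ 9/5 mod 19. 5⁻¹ ≡ 4 (mod 19) since 5·4 = 20 ≡ 1, so λ ≡ 17.
  x = λ² - 5 - 10 = 289 - 15 ≡ 8; y = λ·(5 - 8) - 10 ≡ 15. → (8, 15)

(8, 15)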